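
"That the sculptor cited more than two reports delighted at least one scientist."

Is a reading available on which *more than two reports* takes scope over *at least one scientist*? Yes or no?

No

*more than two reports* occurs within the sentential subject *that the sculptor cited more than two reports*.
Subjects — clausal subjects included — are islands for extraction, and QR is no exception.
There is no licit LF on which *more than two reports* c-commands *at least one scientist*.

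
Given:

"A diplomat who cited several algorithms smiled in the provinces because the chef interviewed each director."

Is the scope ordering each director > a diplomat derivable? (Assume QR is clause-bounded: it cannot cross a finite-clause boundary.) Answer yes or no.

Structurally, *each director* is inside the adjunct clause *because the chef interviewed each director*.
Scope out of an adjunct clause is unavailable: QR respects the adjunct-island constraint.
*each director* is confined to the island and cannot take scope over *a diplomat*.

No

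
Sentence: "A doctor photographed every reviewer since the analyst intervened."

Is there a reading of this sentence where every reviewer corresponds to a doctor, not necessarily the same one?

Yes

That reading corresponds to *every reviewer* > *a doctor*.
Neither queried DP is inside the adjunct, so the adjunct-island constraint does not apply.
Since no island is crossed, the inverse ordering is licensed alongside surface scope.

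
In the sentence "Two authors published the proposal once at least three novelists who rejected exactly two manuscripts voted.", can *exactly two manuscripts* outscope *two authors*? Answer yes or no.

*exactly two manuscripts* occurs within the relative clause *who rejected exactly two manuscripts*, which is itself inside the adjunct *once at least three novelists who rejected exactly two manuscripts voted*.
The quantifier would have to escape first the RC and then the adjunct — two independent island violations.
Hence only narrow scope for *exactly two manuscripts* (under *two authors*) survives.

No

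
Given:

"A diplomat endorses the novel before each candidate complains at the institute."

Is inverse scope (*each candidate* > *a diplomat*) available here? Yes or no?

*each candidate* sits inside the adjunct clause *before each candidate complains at the institute*.
Scope out of an adjunct clause is unavailable: QR respects the adjunct-island constraint.
There is no licit LF on which *each candidate* c-commands *a diplomat*.

No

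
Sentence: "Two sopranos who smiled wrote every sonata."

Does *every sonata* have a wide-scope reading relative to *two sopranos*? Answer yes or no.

Yes

*every sonata* is a matrix argument; only *two sopranos* is modified by the relative clause *who smiled*, so the RC island is irrelevant to the target quantifier.
No island intervenes, so both surface and inverse scope are derivable.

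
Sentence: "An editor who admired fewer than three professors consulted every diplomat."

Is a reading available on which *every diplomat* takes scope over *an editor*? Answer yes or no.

*every diplomat* sits in the matrix clause, not in the relative clause on *an editor*.
Nothing blocks QR of the lower DP to a position above the higher one, so inverse scope is available.

Yes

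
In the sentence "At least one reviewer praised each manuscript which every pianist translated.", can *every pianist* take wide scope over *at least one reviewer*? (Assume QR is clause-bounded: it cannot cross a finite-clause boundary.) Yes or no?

No

Structurally, *every pianist* is inside the relative clause *which every pianist translated* modifying *each manuscript*.
QR out of a relative clause is ruled out by the relative-clause island constraint.
Hence only narrow scope for *every pianist* (under *at least one reviewer*) survives.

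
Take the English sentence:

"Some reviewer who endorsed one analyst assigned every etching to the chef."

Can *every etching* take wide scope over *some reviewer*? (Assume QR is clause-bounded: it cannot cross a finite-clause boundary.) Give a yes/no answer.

Yes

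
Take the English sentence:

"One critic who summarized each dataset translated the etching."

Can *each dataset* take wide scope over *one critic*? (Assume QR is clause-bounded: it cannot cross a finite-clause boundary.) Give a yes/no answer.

*each dataset* is embedded in the relative clause *who summarized each dataset*.
Quantifiers inside a relative clause are trapped there; the RC boundary blocks QR.
The inverse ordering *each dataset* > *one critic* is therefore underivable.

No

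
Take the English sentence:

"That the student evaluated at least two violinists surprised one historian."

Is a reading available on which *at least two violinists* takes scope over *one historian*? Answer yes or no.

The DP *at least two violinists* is contained in the sentential subject *that the student evaluated at least two violinists*.
The Sentential Subject Constraint rules out raising the quantifier out of the that-clause subject.
The ordering *at least two violinists* > *one historian* is therefore underivable.

No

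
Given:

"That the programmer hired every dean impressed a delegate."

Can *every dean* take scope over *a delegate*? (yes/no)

No

The target quantifier *every dean* is part of the sentential subject *that the programmer hired every dean*.
The subject-island constraint blocks QR out of a clausal subject.
*every dean* > *a delegate* would require crossing that boundary, which is illicit.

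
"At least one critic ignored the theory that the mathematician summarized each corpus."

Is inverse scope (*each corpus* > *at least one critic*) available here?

No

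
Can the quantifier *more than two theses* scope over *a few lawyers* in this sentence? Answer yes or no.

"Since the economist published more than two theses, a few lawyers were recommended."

No

The DP *more than two theses* is contained in the adjunct clause *since the economist published more than two theses*.
Adjuncts are opaque for quantifier raising; a quantifier in an adjunct stays inside it.
*more than two theses* is confined to the island and cannot take scope over *a few lawyers*.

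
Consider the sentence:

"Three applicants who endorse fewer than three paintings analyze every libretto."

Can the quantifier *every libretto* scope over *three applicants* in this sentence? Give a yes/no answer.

The RC *who endorse fewer than three paintings* is an island, but *every libretto* is not inside it — it is the matrix object, a clausemate of *three applicants*.
With no island boundary between them, the object can take inverse scope over the subject via ordinary QR within the clause.
Both orderings are possible: *three applicants* > *every libretto* and *every libretto* > *three applicants*.

Yes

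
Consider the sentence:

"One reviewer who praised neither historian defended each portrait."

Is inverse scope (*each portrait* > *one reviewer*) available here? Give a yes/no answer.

Although the sentence contains a relative clause (*who praised neither historian*), *each portrait* is outside it, in the matrix VP.
Ordinary QR to a clause-peripheral position gives the wide-scope LF for the lower DP.

Yes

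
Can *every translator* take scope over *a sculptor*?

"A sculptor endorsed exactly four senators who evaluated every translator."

*every translator* sits inside the relative clause *who evaluated every translator* modifying *exactly four senators*.
QR out of a relative clause is ruled out by the relative-clause island constraint.
*every translator* is confined to the island and cannot take scope over *a sculptor*.
(Only the surface reading survives: one fixed sculptor with respect to all the relevant translators.)

No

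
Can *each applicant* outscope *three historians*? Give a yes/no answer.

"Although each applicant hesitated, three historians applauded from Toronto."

*each applicant* is embedded in the adjunct clause *although each applicant hesitated*.
Adjunct clauses are scope islands: a quantifier inside an adjunct cannot raise into the matrix clause.
So *each applicant* cannot raise to a position above *three historians*.

No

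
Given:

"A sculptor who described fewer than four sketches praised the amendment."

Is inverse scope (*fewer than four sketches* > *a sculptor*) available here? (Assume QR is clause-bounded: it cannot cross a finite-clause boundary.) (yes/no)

*fewer than four sketches* occurs within the relative clause *who described fewer than four sketches*.
A relative clause is a scope island — quantifier raising cannot cross its boundary.
There is no licit LF on which *fewer than four sketches* c-commands *a sculptor*.

No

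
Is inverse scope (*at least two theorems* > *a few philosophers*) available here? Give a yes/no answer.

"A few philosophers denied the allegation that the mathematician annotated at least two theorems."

No

*at least two theorems* is embedded in the complex NP *the allegation that the mathematician annotated at least two theorems*.
Since the clause is the complement of a nominal head, the CNPC blocks scope extraction.
*at least two theorems* > *a few philosophers* would require crossing that boundary, which is illicit.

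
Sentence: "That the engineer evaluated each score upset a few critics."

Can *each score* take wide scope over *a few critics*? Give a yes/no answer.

The target quantifier *each score* is part of the sentential subject *that the engineer evaluated each score*.
Sentential subjects are islands: a quantifier inside the subject clause cannot raise over the matrix predicate.
There is no licit LF on which *each score* c-commands *a few critics*.

No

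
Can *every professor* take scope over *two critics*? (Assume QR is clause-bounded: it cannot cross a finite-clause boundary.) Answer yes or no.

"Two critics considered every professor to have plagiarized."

*every professor* is an ECM subject; ECM complements are not islands, and the embedded quantifier may take matrix scope.
No island intervenes, so both surface and inverse scope are derivable.
Both orderings are possible: *two critics* > *every professor* and *every professor* > *two critics*.

Yes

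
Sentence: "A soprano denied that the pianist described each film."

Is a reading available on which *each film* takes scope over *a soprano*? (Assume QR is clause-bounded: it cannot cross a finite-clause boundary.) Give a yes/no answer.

Structurally, *each film* is inside the finite complement clause *that the pianist described each film*.
Under clause-bounded QR, a quantifier in an embedded finite clause cannot raise into the matrix clause.
So *each film* cannot raise to a position above *a soprano*.

No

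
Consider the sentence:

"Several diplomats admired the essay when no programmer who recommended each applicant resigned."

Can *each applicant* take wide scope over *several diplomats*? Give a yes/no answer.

*each applicant* is embedded in the relative clause *who recommended each applicant*, which is itself inside the adjunct *when no programmer who recommended each applicant resigned*.
Both the relative clause and the enclosing adjunct are scope islands; QR cannot cross either.
The inverse ordering *each applicant* > *several diplomats* is therefore underivable.

No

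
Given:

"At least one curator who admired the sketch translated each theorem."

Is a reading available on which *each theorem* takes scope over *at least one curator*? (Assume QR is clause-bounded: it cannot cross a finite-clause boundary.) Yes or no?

*each theorem* sits in the matrix clause, not in the relative clause on *at least one curator*.
Ordinary QR to a clause-peripheral position gives the wide-scope LF for the lower DP.

Yes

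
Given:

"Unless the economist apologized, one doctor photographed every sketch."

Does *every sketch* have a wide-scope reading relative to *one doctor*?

The adjunct clause does not contain *every sketch*, which is the matrix object.
Since no island is crossed, the inverse ordering is licensed alongside surface scope.

Yes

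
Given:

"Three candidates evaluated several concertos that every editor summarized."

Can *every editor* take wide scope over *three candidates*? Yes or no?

The DP *every editor* is contained in the relative clause *that every editor summarized* modifying *several concertos*.
QR out of a relative clause is ruled out by the relative-clause island constraint.
So the wide-scope reading for *every editor* is blocked.

No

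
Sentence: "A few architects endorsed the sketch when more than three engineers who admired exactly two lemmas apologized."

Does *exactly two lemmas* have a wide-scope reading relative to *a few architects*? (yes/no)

No

*exactly two lemmas* is embedded in the relative clause *who admired exactly two lemmas*, which is itself inside the adjunct *when more than three engineers who admired exactly two lemmas apologized*.
Even if one barrier were somehow void, the other would still block QR.
The inverse ordering *exactly two lemmas* > *a few architects* is therefore underivable.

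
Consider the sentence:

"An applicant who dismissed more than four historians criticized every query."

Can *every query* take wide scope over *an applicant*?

The RC *who dismissed more than four historians* is an island, but *every query* is not inside it — it is the matrix object, a clausemate of *an applicant*.
Nothing blocks QR of the lower DP to a position above the higher one, so inverse scope is available.
The sentence is scopally ambiguous between *an applicant* > *every query* and *every query* > *an applicant*.

Yes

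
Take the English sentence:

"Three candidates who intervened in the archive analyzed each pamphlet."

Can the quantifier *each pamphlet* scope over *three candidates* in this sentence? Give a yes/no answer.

Yes

*each pamphlet* is a matrix argument; only *three candidates* is modified by the relative clause *who intervened in the archive*, so the RC island is irrelevant to the target quantifier.
With no island boundary between them, the object can take inverse scope over the subject via ordinary QR within the clause.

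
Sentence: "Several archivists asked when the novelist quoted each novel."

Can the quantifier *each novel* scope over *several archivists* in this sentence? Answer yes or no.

No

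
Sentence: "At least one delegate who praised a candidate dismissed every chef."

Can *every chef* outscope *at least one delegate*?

Yes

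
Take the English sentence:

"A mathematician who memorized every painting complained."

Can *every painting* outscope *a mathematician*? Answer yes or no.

No

Structurally, *every painting* is inside the relative clause *who memorized every painting*.
The relative clause forms an island for QR, so the quantifier is confined to the head noun's restrictor.
*every painting* is confined to the island and cannot take scope over *a mathematician*.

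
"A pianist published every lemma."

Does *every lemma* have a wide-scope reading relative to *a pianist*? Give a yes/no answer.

Yes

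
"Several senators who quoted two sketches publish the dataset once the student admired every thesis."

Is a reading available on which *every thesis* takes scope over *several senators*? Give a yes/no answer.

*every thesis* sits inside the adjunct clause *once the student admired every thesis*.
The adjunct-island constraint bars QR out of an adverbial clause.
*every thesis* is confined to the island and cannot take scope over *several senators*.

No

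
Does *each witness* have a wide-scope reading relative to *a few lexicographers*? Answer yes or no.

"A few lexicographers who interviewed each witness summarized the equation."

No

The DP *each witness* is contained in the relative clause *who interviewed each witness*.
Quantifiers inside a relative clause are trapped there; the RC boundary blocks QR.
The inverse ordering *each witness* > *a few lexicographers* is therefore underivable.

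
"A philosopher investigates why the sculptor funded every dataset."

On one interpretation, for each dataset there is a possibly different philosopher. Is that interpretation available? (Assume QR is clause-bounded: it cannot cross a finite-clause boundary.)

That reading corresponds to *every dataset* > *a philosopher*.
The target quantifier *every dataset* is part of the embedded question *why the sculptor funded every dataset*.
An indirect question is a wh-island; the filled [Spec,CP] blocks QR across the CP edge.
So the wide-scope reading for *every dataset* is blocked.

No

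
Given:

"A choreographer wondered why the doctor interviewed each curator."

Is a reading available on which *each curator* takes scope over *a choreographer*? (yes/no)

No

*each curator* is embedded in the embedded question *why the doctor interviewed each curator*.
Embedded wh-clauses are opaque for QR, so the quantifier stays inside the question.
*each curator* > *a choreographer* would require crossing that boundary, which is illicit.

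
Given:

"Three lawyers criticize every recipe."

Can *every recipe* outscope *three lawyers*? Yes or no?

Yes

*three lawyers* and *every recipe* are co-arguments of the matrix verb, with nothing but a clause-internal boundary between them.
No island intervenes, so both surface and inverse scope are derivable.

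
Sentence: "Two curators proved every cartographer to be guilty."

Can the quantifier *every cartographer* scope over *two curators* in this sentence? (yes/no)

The ECM infinitive is scope-transparent — *every cartographer* is free to raise above *two curators*.
No island intervenes, so both surface and inverse scope are derivable.

Yes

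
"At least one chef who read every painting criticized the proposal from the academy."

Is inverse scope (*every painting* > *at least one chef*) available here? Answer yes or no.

No

Structurally, *every painting* is inside the relative clause *who read every painting*.
Relative clauses are scope islands: a quantifier cannot QR out of a relative clause to take scope in the matrix clause.
The inverse ordering *every painting* > *at least one chef* is therefore underivable.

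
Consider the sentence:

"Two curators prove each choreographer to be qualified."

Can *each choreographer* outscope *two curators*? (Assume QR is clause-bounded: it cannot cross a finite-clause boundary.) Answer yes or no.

ECM infinitives lack a CP barrier, so *each choreographer* can QR over the matrix subject *two curators*.
Nothing blocks QR of the lower DP to a position above the higher one, so inverse scope is available.

Yes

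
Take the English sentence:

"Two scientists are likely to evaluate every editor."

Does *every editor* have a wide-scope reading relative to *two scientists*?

Yes

Raising constructions are monoclausal for scope purposes; *every editor* is not separated from *two scientists* by any island.
Nothing blocks QR of the lower DP to a position above the higher one, so inverse scope is available.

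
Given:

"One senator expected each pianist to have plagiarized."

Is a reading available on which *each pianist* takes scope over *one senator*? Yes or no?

The ECM infinitive is scope-transparent — *each pianist* is free to raise above *one senator*.
Nothing blocks QR of the lower DP to a position above the higher one, so inverse scope is available.

Yes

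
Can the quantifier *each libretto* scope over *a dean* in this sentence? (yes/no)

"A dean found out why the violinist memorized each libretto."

No

*each libretto* occurs within the embedded question *why the violinist memorized each libretto*.
QR across an interrogative CP boundary is ruled out as a wh-island violation.
*each libretto* > *a dean* would require crossing that boundary, which is illicit.
(Only the surface reading survives: one fixed dean with respect to all the relevant librettos.)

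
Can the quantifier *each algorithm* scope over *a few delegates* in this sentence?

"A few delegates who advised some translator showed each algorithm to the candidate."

Yes

Although the sentence contains a relative clause (*who advised some translator*), *each algorithm* is outside it, in the matrix VP.
Clause-internal QR can adjoin the lower DP above the subject, yielding the inverse reading.
So *each algorithm* > *a few delegates* is among the available readings.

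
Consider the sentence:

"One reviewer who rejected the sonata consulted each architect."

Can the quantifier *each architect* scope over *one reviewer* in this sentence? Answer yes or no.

*each architect* is a matrix argument; only *one reviewer* is modified by the relative clause *who rejected the sonata*, so the RC island is irrelevant to the target quantifier.
Clause-internal QR can adjoin the lower DP above the subject, yielding the inverse reading.

Yes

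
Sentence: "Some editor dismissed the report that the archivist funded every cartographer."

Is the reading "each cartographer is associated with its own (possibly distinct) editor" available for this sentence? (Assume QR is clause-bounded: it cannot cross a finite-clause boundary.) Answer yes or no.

No

The paraphrase describes the scope ordering *every cartographer* > *some editor*.
*every cartographer* is embedded in the complex NP *the report that the archivist funded every cartographer*.
A that-clause complement to a noun is an island; QR cannot cross the NP boundary.
Hence only narrow scope for *every cartographer* (under *some editor*) survives.
(Only the surface reading survives: one fixed editor with respect to all the relevant cartographers.)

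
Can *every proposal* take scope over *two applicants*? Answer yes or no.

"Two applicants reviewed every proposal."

Yes

*every proposal* is the matrix object and *two applicants* the matrix subject; the two are clausemates.
Since no island is crossed, the inverse ordering is licensed alongside surface scope.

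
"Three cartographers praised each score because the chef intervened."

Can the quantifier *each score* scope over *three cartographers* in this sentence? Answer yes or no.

Yes

*each score* is a matrix argument; the adjunct is an island but the target quantifier is outside it.
Since no island is crossed, the inverse ordering is licensed alongside surface scope.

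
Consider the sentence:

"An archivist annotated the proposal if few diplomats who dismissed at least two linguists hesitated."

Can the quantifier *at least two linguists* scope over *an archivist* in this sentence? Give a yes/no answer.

No

*at least two linguists* sits inside the relative clause *who dismissed at least two linguists*, which is itself inside the adjunct *if few diplomats who dismissed at least two linguists hesitated*.
Both the relative clause and the enclosing adjunct are scope islands; QR cannot cross either.
So the wide-scope reading for *at least two linguists* is blocked.
(Only the surface reading survives: one fixed archivist with respect to all the relevant linguists.)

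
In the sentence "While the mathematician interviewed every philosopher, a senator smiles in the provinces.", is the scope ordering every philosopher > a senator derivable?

No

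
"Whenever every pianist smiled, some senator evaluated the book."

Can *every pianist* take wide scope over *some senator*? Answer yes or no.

No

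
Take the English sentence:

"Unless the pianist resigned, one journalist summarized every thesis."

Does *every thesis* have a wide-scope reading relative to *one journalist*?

Although there is an adjunct clause, *every thesis* is in the main clause, not inside the adjunct.
Clause-internal QR can adjoin the lower DP above the subject, yielding the inverse reading.

Yes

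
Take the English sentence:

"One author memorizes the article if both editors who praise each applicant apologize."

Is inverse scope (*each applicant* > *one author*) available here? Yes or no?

No

*each applicant* sits inside the relative clause *who praise each applicant*, which is itself inside the adjunct *if both editors who praise each applicant apologize*.
Even if one barrier were somehow void, the other would still block QR.
So *each applicant* cannot raise high enough to outscope *one author*; only the surface ordering *one author* > *each applicant* is available.
(Only the surface reading survives: one fixed author with respect to all the relevant applicants.)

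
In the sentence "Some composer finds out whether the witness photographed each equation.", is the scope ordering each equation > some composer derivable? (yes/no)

*each equation* sits inside the embedded question *whether the witness photographed each equation*.
Embedded questions are wh-islands: a quantifier inside an indirect question cannot QR into the matrix clause.
*each equation* > *some composer* would require crossing that boundary, which is illicit.

No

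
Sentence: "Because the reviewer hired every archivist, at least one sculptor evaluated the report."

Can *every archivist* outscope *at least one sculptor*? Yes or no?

No

*every archivist* occurs within the adjunct clause *because the reviewer hired every archivist*.
Adjunct clauses are scope islands: a quantifier inside an adjunct cannot raise into the matrix clause.
There is no licit LF on which *every archivist* c-commands *at least one sculptor*.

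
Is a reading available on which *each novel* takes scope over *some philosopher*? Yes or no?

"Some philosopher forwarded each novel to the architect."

Yes

*each novel* is the matrix object and *some philosopher* the matrix subject; the two are clausemates.
With no island boundary between them, the object can take inverse scope over the subject via ordinary QR within the clause.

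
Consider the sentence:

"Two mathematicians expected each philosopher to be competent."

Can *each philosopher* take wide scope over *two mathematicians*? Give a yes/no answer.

Yes

The ECM infinitive is scope-transparent — *each philosopher* is free to raise above *two mathematicians*.
Clause-internal QR can adjoin the lower DP above the subject, yielding the inverse reading.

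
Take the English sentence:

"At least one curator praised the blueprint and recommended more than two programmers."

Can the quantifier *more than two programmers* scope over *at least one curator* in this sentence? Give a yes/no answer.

No

*more than two programmers* is embedded in one conjunct of the coordinate structure (*recommended more than two programmers*).
A quantifier cannot raise out of one conjunct of a coordination across the whole coordinate structure — the CSC applies to QR.
So *more than two programmers* cannot raise to a position above *at least one curator*.
(Only the surface reading survives: one fixed curator with respect to all the relevant programmers.)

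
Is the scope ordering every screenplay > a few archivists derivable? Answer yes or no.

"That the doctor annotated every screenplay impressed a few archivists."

Structurally, *every screenplay* is inside the sentential subject *that the doctor annotated every screenplay*.
The Sentential Subject Constraint rules out raising the quantifier out of the that-clause subject.
*every screenplay* > *a few archivists* would require crossing that boundary, which is illicit.

No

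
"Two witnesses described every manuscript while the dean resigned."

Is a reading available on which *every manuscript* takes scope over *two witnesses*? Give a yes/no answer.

Yes

Although there is an adjunct clause, *every manuscript* is in the main clause, not inside the adjunct.
Nothing blocks QR of the lower DP to a position above the higher one, so inverse scope is available.
Both orderings are possible: *two witnesses* > *every manuscript* and *every manuscript* > *two witnesses*.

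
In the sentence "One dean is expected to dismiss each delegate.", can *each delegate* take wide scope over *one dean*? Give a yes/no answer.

*each delegate* is the object of the infinitival complement of a raising predicate; raising infinitives are transparent for QR, so the two DPs are in effect clausemates.
Ordinary QR to a clause-peripheral position gives the wide-scope LF for the lower DP.

Yes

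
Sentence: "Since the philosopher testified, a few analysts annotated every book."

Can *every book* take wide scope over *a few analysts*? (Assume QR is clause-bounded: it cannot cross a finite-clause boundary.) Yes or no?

Although there is an adjunct clause, *every book* is in the main clause, not inside the adjunct.
No island intervenes, so both surface and inverse scope are derivable.

Yes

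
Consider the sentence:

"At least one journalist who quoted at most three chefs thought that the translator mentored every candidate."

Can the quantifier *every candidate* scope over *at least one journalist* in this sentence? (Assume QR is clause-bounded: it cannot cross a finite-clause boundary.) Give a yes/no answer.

No

*every candidate* occurs within the finite complement clause *that the translator mentored every candidate*.
Finite CP is the ceiling for QR here, by assumption.
*every candidate* is confined to the island and cannot take scope over *at least one journalist*.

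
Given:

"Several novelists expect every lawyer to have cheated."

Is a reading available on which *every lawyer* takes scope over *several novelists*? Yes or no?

Yes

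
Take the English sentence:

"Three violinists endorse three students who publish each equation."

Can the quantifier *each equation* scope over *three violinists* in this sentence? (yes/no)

*each equation* occurs within the relative clause *who publish each equation* modifying *three students*.
Relative clauses block scope extraction: QR cannot target a position outside the modified NP.
*each equation* is confined to the island and cannot take scope over *three violinists*.

No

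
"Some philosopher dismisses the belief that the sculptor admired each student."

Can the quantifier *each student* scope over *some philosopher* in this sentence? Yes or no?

The target quantifier *each student* is part of the complex NP *the belief that the sculptor admired each student*.
The Complex NP Constraint bars QR out of the complement clause of a noun.
*each student* is confined to the island and cannot take scope over *some philosopher*.

No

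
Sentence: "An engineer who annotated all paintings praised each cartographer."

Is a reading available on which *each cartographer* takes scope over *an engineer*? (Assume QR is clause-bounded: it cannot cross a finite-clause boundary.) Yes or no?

Yes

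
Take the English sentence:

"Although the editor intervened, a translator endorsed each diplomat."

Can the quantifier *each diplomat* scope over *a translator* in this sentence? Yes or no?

*each diplomat* is a matrix argument; the adjunct is an island but the target quantifier is outside it.
Ordinary QR to a clause-peripheral position gives the wide-scope LF for the lower DP.

Yes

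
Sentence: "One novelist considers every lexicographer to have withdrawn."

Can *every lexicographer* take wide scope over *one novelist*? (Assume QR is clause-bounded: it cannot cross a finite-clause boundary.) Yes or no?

The ECM infinitive is scope-transparent — *every lexicographer* is free to raise above *one novelist*.
Clause-internal QR can adjoin the lower DP above the subject, yielding the inverse reading.

Yes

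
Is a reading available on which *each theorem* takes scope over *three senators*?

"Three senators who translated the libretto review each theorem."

Yes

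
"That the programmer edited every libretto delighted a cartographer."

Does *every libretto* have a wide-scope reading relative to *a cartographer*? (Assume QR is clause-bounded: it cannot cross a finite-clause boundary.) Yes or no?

The target quantifier *every libretto* is part of the sentential subject *that the programmer edited every libretto*.
The Sentential Subject Constraint rules out raising the quantifier out of the that-clause subject.
There is no licit LF on which *every libretto* c-commands *a cartographer*.

No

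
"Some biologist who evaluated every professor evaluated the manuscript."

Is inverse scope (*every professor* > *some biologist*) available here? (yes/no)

No

Structurally, *every professor* is inside the relative clause *who evaluated every professor*.
Quantifiers inside a relative clause are trapped there; the RC boundary blocks QR.
The inverse ordering *every professor* > *some biologist* is therefore underivable.
(Only the surface reading survives: one fixed biologist with respect to all the relevant professors.)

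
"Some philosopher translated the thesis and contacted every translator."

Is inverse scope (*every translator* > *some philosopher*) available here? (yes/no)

No

*every translator* occurs within one conjunct of the coordinate structure (*contacted every translator*).
The Coordinate Structure Constraint blocks movement (including QR) out of a single conjunct.
So the wide-scope reading for *every translator* is blocked.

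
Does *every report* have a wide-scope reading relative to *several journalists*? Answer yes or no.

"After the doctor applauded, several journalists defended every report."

*every report* is a matrix argument; the adjunct is an island but the target quantifier is outside it.
Since no island is crossed, the inverse ordering is licensed alongside surface scope.
Both orderings are possible: *several journalists* > *every report* and *every report* > *several journalists*.

Yes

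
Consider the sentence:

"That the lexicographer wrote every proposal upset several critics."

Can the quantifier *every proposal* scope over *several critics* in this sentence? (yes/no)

The DP *every proposal* is contained in the sentential subject *that the lexicographer wrote every proposal*.
The Sentential Subject Constraint rules out raising the quantifier out of the that-clause subject.
*every proposal* is confined to the island and cannot take scope over *several critics*.

No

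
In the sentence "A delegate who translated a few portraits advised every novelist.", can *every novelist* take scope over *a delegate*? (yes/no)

*every novelist* sits in the matrix clause, not in the relative clause on *a delegate*.
Clause-internal QR can adjoin the lower DP above the subject, yielding the inverse reading.
The sentence is scopally ambiguous between *a delegate* > *every novelist* and *every novelist* > *a delegate*.

Yes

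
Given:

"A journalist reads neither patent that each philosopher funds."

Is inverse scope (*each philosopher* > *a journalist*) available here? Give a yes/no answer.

No

The DP *each philosopher* is contained in the relative clause *that each philosopher funds* modifying *neither patent*.
The relative clause forms an island for QR, so the quantifier is confined to the head noun's restrictor.
So *each philosopher* cannot raise high enough to outscope *a journalist*; only the surface ordering *a journalist* > *each philosopher* is available.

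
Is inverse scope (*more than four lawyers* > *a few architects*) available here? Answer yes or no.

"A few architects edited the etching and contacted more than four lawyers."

No

The target quantifier *more than four lawyers* is part of one conjunct of the coordinate structure (*contacted more than four lawyers*).
The Coordinate Structure Constraint blocks movement (including QR) out of a single conjunct.
The inverse ordering *more than four lawyers* > *a few architects* is therefore underivable.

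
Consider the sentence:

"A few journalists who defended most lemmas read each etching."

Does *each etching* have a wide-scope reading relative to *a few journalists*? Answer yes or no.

*each etching* is a matrix argument; only *a few journalists* is modified by the relative clause *who defended most lemmas*, so the RC island is irrelevant to the target quantifier.
With no island boundary between them, the object can take inverse scope over the subject via ordinary QR within the clause.

Yes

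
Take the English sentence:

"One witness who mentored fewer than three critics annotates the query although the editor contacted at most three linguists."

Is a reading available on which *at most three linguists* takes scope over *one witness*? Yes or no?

No

*at most three linguists* occurs within the adjunct clause *although the editor contacted at most three linguists*.
Since the clause is an adjunct (not a complement), the Adjunct Condition blocks QR across its edge.
Hence only narrow scope for *at most three linguists* (under *one witness*) survives.
(Only the surface reading survives: one fixed witness with respect to all the relevant linguists.)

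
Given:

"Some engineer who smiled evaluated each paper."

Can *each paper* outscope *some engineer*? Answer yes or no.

The relative clause *who smiled* modifies *some engineer*, but *each paper* is not inside that relative clause — it is an argument of the matrix verb.
Clause-internal QR can adjoin the lower DP above the subject, yielding the inverse reading.
Both orderings are possible: *some engineer* > *each paper* and *each paper* > *some engineer*.

Yes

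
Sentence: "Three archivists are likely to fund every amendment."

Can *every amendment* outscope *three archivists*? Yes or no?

*every amendment* is the object of the infinitival complement of a raising predicate; raising infinitives are transparent for QR, so the two DPs are in effect clausemates.
Nothing blocks QR of the lower DP to a position above the higher one, so inverse scope is available.
Both orderings are possible: *three archivists* > *every amendment* and *every amendment* > *three archivists*.

Yes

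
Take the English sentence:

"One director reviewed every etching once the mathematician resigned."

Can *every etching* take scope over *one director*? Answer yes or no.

Yes

The adjunct island is irrelevant here — *every etching* and *one director* are both in the matrix clause.
Nothing blocks QR of the lower DP to a position above the higher one, so inverse scope is available.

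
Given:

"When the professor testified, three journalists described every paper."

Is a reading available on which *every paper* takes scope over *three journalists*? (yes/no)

Yes

*every paper* is a matrix argument; the adjunct is an island but the target quantifier is outside it.
Clause-internal QR can adjoin the lower DP above the subject, yielding the inverse reading.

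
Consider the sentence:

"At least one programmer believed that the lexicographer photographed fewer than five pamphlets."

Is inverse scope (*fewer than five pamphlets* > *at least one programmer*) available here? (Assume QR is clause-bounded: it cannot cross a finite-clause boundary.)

No

The target quantifier *fewer than five pamphlets* is part of the finite complement clause *that the lexicographer photographed fewer than five pamphlets*.
Under clause-bounded QR, a quantifier in an embedded finite clause cannot raise into the matrix clause.
So the wide-scope reading for *fewer than five pamphlets* is blocked.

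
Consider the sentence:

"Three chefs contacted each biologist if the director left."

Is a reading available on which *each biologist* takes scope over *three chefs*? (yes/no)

Yes

Although there is an adjunct clause, *each biologist* is in the main clause, not inside the adjunct.
Since no island is crossed, the inverse ordering is licensed alongside surface scope.
Both orderings are possible: *three chefs* > *each biologist* and *each biologist* > *three chefs*.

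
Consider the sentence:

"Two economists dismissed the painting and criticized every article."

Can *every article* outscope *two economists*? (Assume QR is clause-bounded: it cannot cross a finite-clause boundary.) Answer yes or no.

*every article* is embedded in one conjunct of the coordinate structure (*criticized every article*).
A quantifier cannot raise out of one conjunct of a coordination across the whole coordinate structure — the CSC applies to QR.
There is no licit LF on which *every article* c-commands *two economists*.

No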